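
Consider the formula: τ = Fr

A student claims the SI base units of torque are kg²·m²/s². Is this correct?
Units of each symbol in τ = Fr:
  F (force): kg·m/s²
  r (lever arm): m

Multiplying the contributions: [kg·m/s²] · [m]
Adding exponents of each base unit: kg: 1, m: 2, s: -2
SI base units of torque: kg·m²/s²

The claimed units kg²·m²/s² (exponents kg: 2, m: 2, s: -2) do not match the derived units kg·m²/s² (exponents kg: 1, m: 2, s: -2), so the claim is incorrect.

Answer: No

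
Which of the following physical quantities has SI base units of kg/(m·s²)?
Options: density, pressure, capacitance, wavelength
Checking the SI base units of each option:
  density (ρ = m/V): kg/m³  ✗
  pressure (P = F/A): kg/(m·s²)  ✓ matches
  capacitance (C = Q/V): s⁴·A²/(kg·m²)  ✗
  wavelength (λ = v/f): m  ✗

Only pressure has units kg/(m·s²).

Answer: pressure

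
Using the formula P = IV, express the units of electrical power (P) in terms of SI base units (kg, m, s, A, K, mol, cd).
Units of each symbol in P = IV:
  I (current): A
  V (voltage, in volts): kg·m²/(s³·A)

Multiplying the contributions: [A] · [kg·m²/(s³·A)]
Adding exponents of each base unit: kg: 1, m: 2, s: -3
SI base units of electrical power: kg·m²/s³

Answer: kg·m²/s³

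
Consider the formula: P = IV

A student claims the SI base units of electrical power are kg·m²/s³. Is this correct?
Units of each symbol in P = IV:
  I (current): A
  V (voltage, in volts): kg·m²/(s³·A)

Multiplying the contributions: [A] · [kg·m²/(s³·A)]
Adding exponents of each base unit: kg: 1, m: 2, s: -3
SI base units of electrical power: kg·m²/s³

The claimed units kg·m²/s³ match the derived units, so the claim is correct.

Answer: Yes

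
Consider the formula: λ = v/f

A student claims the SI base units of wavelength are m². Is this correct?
Units of each symbol in λ = v/f:
  v (wave speed): m/s
  f (frequency): 1/s  → in the denominator, contributes s

Multiplying the contributions: [m/s] · [s]
Adding exponents of each base unit: m: 1
SI base units of wavelength: m

The claimed units m² (exponents m: 2) do not match the derived units m (exponents m: 1), so the claim is incorrect.

Answer: No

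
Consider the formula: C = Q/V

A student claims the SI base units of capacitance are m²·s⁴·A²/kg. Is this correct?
Units of each symbol in C = Q/V:
  Q (charge, in coulombs): s·A
  V (voltage, in volts): kg·m²/(s³·A)  → in the denominator, contributes s³·A/(kg·m²)

Multiplying the contributions: [s·A] · [s³·A/(kg·m²)]
Adding exponents of each base unit: kg: -1, m: -2, s: 4, A: 2
SI base units of capacitance: s⁴·A²/(kg·m²)

The claimed units m²·s⁴·A²/kg (exponents kg: -1, m: 2, s: 4, A: 2) do not match the derived units s⁴·A²/(kg·m²) (exponents kg: -1, m: -2, s: 4, A: 2), so the claim is incorrect.

Answer: No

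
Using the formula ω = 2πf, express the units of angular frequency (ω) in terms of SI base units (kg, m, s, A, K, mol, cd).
Units of each symbol in ω = 2πf:
  f (frequency): 1/s
  The factor 2π is dimensionless.

Multiplying the contributions: [1/s]
Adding exponents of each base unit: s: -1
SI base units of angular frequency: 1/s

Answer: 1/s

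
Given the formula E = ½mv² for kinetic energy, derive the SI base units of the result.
Units of each symbol in E = ½mv²:
  m (mass): kg
  v (speed): m/s  → to the power 2, contributes m²/s²
  The factor ½ is dimensionless.

Multiplying the contributions: [kg] · [m²/s²]
Adding exponents of each base unit: kg: 1, m: 2, s: -2
SI base units of kinetic energy: kg·m²/s²

Answer: kg·m²/s²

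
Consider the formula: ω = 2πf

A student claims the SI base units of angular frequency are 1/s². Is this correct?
Units of each symbol in ω = 2πf:
  f (frequency): 1/s
  The factor 2π is dimensionless.

Multiplying the contributions: [1/s]
Adding exponents of each base unit: s: -1
SI base units of angular frequency: 1/s

The claimed units 1/s² (exponents s: -2) do not match the derived units 1/s (exponents s: -1), so the claim is incorrect.

Answer: No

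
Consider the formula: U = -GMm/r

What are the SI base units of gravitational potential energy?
Units of each symbol in U = -GMm/r:
  G (gravitational constant): m³/(kg·s²)
  M (mass): kg
  m (mass): kg
  r (distance): m  → in the denominator, contributes 1/m
  The minus sign does not affect the units.

Multiplying the contributions: [m³/(kg·s²)] · [kg] · [kg] · [1/m]
Adding exponents of each base unit: kg: 1, m: 2, s: -2
SI base units of gravitational potential energy: kg·m²/s²

Answer: kg·m²/s²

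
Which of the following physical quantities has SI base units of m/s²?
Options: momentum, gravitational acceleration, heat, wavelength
Checking the SI base units of each option:
  momentum (p = mv): kg·m/s  ✗
  gravitational acceleration (g = GM/r²): m/s²  ✓ matches
  heat (Q = mcΔT): kg·m²/s²  ✗
  wavelength (λ = v/f): m  ✗

Only gravitational acceleration has units m/s².

Answer: gravitational acceleration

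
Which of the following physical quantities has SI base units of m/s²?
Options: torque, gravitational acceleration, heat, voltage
Checking the SI base units of each option:
  torque (τ = Fr): kg·m²/s²  ✗
  gravitational acceleration (g = GM/r²): m/s²  ✓ matches
  heat (Q = mcΔT): kg·m²/s²  ✗
  voltage (V = IR): kg·m²/(s³·A)  ✗

Only gravitational acceleration has units m/s².

Answer: gravitational acceleration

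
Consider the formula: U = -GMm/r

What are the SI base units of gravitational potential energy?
Units of each symbol in U = -GMm/r:
  G (gravitational constant): m³/(kg·s²)
  M (mass): kg
  m (mass): kg
  r (distance): m  → in the denominator, contributes 1/m
  The minus sign does not affect the units.

Multiplying the contributions: [m³/(kg·s²)] · [kg] · [kg] · [1/m]
Adding exponents of each base unit: kg: 1, m: 2, s: -2
SI base units of gravitational potential energy: kg·m²/s²

Answer: kg·m²/s²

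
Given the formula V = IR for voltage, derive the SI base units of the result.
Units of each symbol in V = IR:
  I (current): A
  R (resistance, in ohms): kg·m²/(s³·A²)

Multiplying the contributions: [A] · [kg·m²/(s³·A²)]
Adding exponents of each base unit: kg: 1, m: 2, s: -3, A: -1
SI base units of voltage: kg·m²/(s³·A)

Answer: kg·m²/(s³·A)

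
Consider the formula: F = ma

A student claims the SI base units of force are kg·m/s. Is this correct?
Units of each symbol in F = ma:
  m (mass): kg
  a (acceleration): m/s²

Multiplying the contributions: [kg] · [m/s²]
Adding exponents of each base unit: kg: 1, m: 1, s: -2
SI base units of force: kg·m/s²

The claimed units kg·m/s (exponents kg: 1, m: 1, s: -1) do not match the derived units kg·m/s² (exponents kg: 1, m: 1, s: -2), so the claim is incorrect.

Answer: No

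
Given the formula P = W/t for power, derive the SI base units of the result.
Units of each symbol in P = W/t:
  W (work): kg·m²/s²
  t (time): s  → in the denominator, contributes 1/s

Multiplying the contributions: [kg·m²/s²] · [1/s]
Adding exponents of each base unit: kg: 1, m: 2, s: -3
SI base units of power: kg·m²/s³

Answer: kg·m²/s³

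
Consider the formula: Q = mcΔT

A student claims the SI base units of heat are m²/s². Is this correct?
Units of each symbol in Q = mcΔT:
  m (mass): kg
  c (specific heat capacity, in J/(kg·K)): m²/(s²·K)
  ΔT (temperature change): K

Multiplying the contributions: [kg] · [m²/(s²·K)] · [K]
Adding exponents of each base unit: kg: 1, m: 2, s: -2
SI base units of heat: kg·m²/s²

The claimed units m²/s² (exponents m: 2, s: -2) do not match the derived units kg·m²/s² (exponents kg: 1, m: 2, s: -2), so the claim is incorrect.

Answer: No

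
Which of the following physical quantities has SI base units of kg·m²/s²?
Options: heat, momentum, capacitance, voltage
Checking the SI base units of each option:
  heat (Q = mcΔT): kg·m²/s²  ✓ matches
  momentum (p = mv): kg·m/s  ✗
  capacitance (C = Q/V): s⁴·A²/(kg·m²)  ✗
  voltage (V = IR): kg·m²/(s³·A)  ✗

Only heat has units kg·m²/s².

Answer: heat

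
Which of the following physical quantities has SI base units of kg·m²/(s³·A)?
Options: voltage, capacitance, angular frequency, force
Checking the SI base units of each option:
  voltage (V = IR): kg·m²/(s³·A)  ✓ matches
  capacitance (C = Q/V): s⁴·A²/(kg·m²)  ✗
  angular frequency (ω = 2πf): 1/s  ✗
  force (F = ma): kg·m/s²  ✗

Only voltage has units kg·m²/(s³·A).

Answer: voltage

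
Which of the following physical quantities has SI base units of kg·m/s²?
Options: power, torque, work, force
Checking the SI base units of each option:
  power (P = W/t): kg·m²/s³  ✗
  torque (τ = Fr): kg·m²/s²  ✗
  work (W = Fd): kg·m²/s²  ✗
  force (F = ma): kg·m/s²  ✓ matches

Only force has units kg·m/s².

Answer: force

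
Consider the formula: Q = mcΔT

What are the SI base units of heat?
Units of each symbol in Q = mcΔT:
  m (mass): kg
  c (specific heat capacity, in J/(kg·K)): m²/(s²·K)
  ΔT (temperature change): K

Multiplying the contributions: [kg] · [m²/(s²·K)] · [K]
Adding exponents of each base unit: kg: 1, m: 2, s: -2
SI base units of heat: kg·m²/s²

Answer: kg·m²/s²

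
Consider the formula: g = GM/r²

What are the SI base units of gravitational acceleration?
Units of each symbol in g = GM/r²:
  G (gravitational constant): m³/(kg·s²)
  M (mass): kg
  r (distance): m  → to the power 2 in the denominator, contributes 1/m²

Multiplying the contributions: [m³/(kg·s²)] · [kg] · [1/m²]
Adding exponents of each base unit: m: 1, s: -2
SI base units of gravitational acceleration: m/s²

Answer: m/s²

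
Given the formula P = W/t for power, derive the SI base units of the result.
Units of each symbol in P = W/t:
  W (work): kg·m²/s²
  t (time): s  → in the denominator, contributes 1/s

Multiplying the contributions: [kg·m²/s²] · [1/s]
Adding exponents of each base unit: kg: 1, m: 2, s: -3
SI base units of power: kg·m²/s³

Answer: kg·m²/s³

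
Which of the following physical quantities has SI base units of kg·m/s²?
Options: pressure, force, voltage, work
Checking the SI base units of each option:
  pressure (P = F/A): kg/(m·s²)  ✗
  force (F = ma): kg·m/s²  ✓ matches
  voltage (V = IR): kg·m²/(s³·A)  ✗
  work (W = Fd): kg·m²/s²  ✗

Only force has units kg·m/s².

Answer: force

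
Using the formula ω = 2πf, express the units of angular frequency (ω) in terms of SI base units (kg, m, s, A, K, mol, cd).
Units of each symbol in ω = 2πf:
  f (frequency): 1/s
  The factor 2π is dimensionless.

Multiplying the contributions: [1/s]
Adding exponents of each base unit: s: -1
SI base units of angular frequency: 1/s

Answer: 1/s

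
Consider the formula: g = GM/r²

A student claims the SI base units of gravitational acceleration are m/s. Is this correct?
Units of each symbol in g = GM/r²:
  G (gravitational constant): m³/(kg·s²)
  M (mass): kg
  r (distance): m  → to the power 2 in the denominator, contributes 1/m²

Multiplying the contributions: [m³/(kg·s²)] · [kg] · [1/m²]
Adding exponents of each base unit: m: 1, s: -2
SI base units of gravitational acceleration: m/s²

The claimed units m/s (exponents m: 1, s: -1) do not match the derived units m/s² (exponents m: 1, s: -2), so the claim is incorrect.

Answer: No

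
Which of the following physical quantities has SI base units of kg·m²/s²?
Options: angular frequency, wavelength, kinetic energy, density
Checking the SI base units of each option:
  angular frequency (ω = 2πf): 1/s  ✗
  wavelength (λ = v/f): m  ✗
  kinetic energy (E = ½mv²): kg·m²/s²  ✓ matches
  density (ρ = m/V): kg/m³  ✗

Only kinetic energy has units kg·m²/s².

Answer: kinetic energy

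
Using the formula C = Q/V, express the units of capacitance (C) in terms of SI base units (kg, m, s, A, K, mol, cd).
Units of each symbol in C = Q/V:
  Q (charge, in coulombs): s·A
  V (voltage, in volts): kg·m²/(s³·A)  → in the denominator, contributes s³·A/(kg·m²)

Multiplying the contributions: [s·A] · [s³·A/(kg·m²)]
Adding exponents of each base unit: kg: -1, m: -2, s: 4, A: 2
SI base units of capacitance: s⁴·A²/(kg·m²)

Answer: s⁴·A²/(kg·m²)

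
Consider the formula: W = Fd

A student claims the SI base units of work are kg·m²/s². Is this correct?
Units of each symbol in W = Fd:
  F (force): kg·m/s²
  d (displacement): m

Multiplying the contributions: [kg·m/s²] · [m]
Adding exponents of each base unit: kg: 1, m: 2, s: -2
SI base units of work: kg·m²/s²

The claimed units kg·m²/s² match the derived units, so the claim is correct.

Answer: Yes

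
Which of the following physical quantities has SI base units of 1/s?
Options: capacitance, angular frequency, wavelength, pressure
Checking the SI base units of each option:
  capacitance (C = Q/V): s⁴·A²/(kg·m²)  ✗
  angular frequency (ω = 2πf): 1/s  ✓ matches
  wavelength (λ = v/f): m  ✗
  pressure (P = F/A): kg/(m·s²)  ✗

Only angular frequency has units 1/s.

Answer: angular frequency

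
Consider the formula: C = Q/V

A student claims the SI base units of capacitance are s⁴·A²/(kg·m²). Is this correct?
Units of each symbol in C = Q/V:
  Q (charge, in coulombs): s·A
  V (voltage, in volts): kg·m²/(s³·A)  → in the denominator, contributes s³·A/(kg·m²)

Multiplying the contributions: [s·A] · [s³·A/(kg·m²)]
Adding exponents of each base unit: kg: -1, m: -2, s: 4, A: 2
SI base units of capacitance: s⁴·A²/(kg·m²)

The claimed units s⁴·A²/(kg·m²) match the derived units, so the claim is correct.

Answer: Yes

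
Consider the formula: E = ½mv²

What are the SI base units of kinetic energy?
Units of each symbol in E = ½mv²:
  m (mass): kg
  v (speed): m/s  → to the power 2, contributes m²/s²
  The factor ½ is dimensionless.

Multiplying the contributions: [kg] · [m²/s²]
Adding exponents of each base unit: kg: 1, m: 2, s: -2
SI base units of kinetic energy: kg·m²/s²

Answer: kg·m²/s²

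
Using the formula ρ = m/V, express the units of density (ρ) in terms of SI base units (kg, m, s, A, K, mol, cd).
Units of each symbol in ρ = m/V:
  m (mass): kg
  V (volume): m³  → in the denominator, contributes 1/m³

Multiplying the contributions: [kg] · [1/m³]
Adding exponents of each base unit: kg: 1, m: -3
SI base units of density: kg/m³

Answer: kg/m³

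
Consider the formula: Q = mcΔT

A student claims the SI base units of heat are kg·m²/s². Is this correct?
Units of each symbol in Q = mcΔT:
  m (mass): kg
  c (specific heat capacity, in J/(kg·K)): m²/(s²·K)
  ΔT (temperature change): K

Multiplying the contributions: [kg] · [m²/(s²·K)] · [K]
Adding exponents of each base unit: kg: 1, m: 2, s: -2
SI base units of heat: kg·m²/s²

The claimed units kg·m²/s² match the derived units, so the claim is correct.

Answer: Yes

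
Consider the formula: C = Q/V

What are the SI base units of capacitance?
Units of each symbol in C = Q/V:
  Q (charge, in coulombs): s·A
  V (voltage, in volts): kg·m²/(s³·A)  → in the denominator, contributes s³·A/(kg·m²)

Multiplying the contributions: [s·A] · [s³·A/(kg·m²)]
Adding exponents of each base unit: kg: -1, m: -2, s: 4, A: 2
SI base units of capacitance: s⁴·A²/(kg·m²)

Answer: s⁴·A²/(kg·m²)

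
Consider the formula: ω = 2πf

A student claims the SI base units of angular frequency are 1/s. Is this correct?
Units of each symbol in ω = 2πf:
  f (frequency): 1/s
  The factor 2π is dimensionless.

Multiplying the contributions: [1/s]
Adding exponents of each base unit: s: -1
SI base units of angular frequency: 1/s

The claimed units 1/s match the derived units, so the claim is correct.

Answer: Yes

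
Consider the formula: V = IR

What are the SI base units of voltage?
Units of each symbol in V = IR:
  I (current): A
  R (resistance, in ohms): kg·m²/(s³·A²)

Multiplying the contributions: [A] · [kg·m²/(s³·A²)]
Adding exponents of each base unit: kg: 1, m: 2, s: -3, A: -1
SI base units of voltage: kg·m²/(s³·A)

Answer: kg·m²/(s³·A)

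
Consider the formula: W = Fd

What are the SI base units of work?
Units of each symbol in W = Fd:
  F (force): kg·m/s²
  d (displacement): m

Multiplying the contributions: [kg·m/s²] · [m]
Adding exponents of each base unit: kg: 1, m: 2, s: -2
SI base units of work: kg·m²/s²

Answer: kg·m²/s²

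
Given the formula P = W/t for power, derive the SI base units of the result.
Units of each symbol in P = W/t:
  W (work): kg·m²/s²
  t (time): s  → in the denominator, contributes 1/s

Multiplying the contributions: [kg·m²/s²] · [1/s]
Adding exponents of each base unit: kg: 1, m: 2, s: -3
SI base units of power: kg·m²/s³

Answer: kg·m²/s³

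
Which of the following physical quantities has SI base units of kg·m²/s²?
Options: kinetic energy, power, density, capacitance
Checking the SI base units of each option:
  kinetic energy (E = ½mv²): kg·m²/s²  ✓ matches
  power (P = W/t): kg·m²/s³  ✗
  density (ρ = m/V): kg/m³  ✗
  capacitance (C = Q/V): s⁴·A²/(kg·m²)  ✗

Only kinetic energy has units kg·m²/s².

Answer: kinetic energy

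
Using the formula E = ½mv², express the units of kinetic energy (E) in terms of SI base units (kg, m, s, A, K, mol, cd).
Units of each symbol in E = ½mv²:
  m (mass): kg
  v (speed): m/s  → to the power 2, contributes m²/s²
  The factor ½ is dimensionless.

Multiplying the contributions: [kg] · [m²/s²]
Adding exponents of each base unit: kg: 1, m: 2, s: -2
SI base units of kinetic energy: kg·m²/s²

Answer: kg·m²/s²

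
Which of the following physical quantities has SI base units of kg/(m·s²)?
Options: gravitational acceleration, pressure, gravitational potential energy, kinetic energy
Checking the SI base units of each option:
  gravitational acceleration (g = GM/r²): m/s²  ✗
  pressure (P = F/A): kg/(m·s²)  ✓ matches
  gravitational potential energy (U = -GMm/r): kg·m²/s²  ✗
  kinetic energy (E = ½mv²): kg·m²/s²  ✗

Only pressure has units kg/(m·s²).

Answer: pressure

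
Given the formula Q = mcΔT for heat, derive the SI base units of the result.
Units of each symbol in Q = mcΔT:
  m (mass): kg
  c (specific heat capacity, in J/(kg·K)): m²/(s²·K)
  ΔT (temperature change): K

Multiplying the contributions: [kg] · [m²/(s²·K)] · [K]
Adding exponents of each base unit: kg: 1, m: 2, s: -2
SI base units of heat: kg·m²/s²

Answer: kg·m²/s²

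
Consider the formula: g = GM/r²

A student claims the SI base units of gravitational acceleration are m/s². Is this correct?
Units of each symbol in g = GM/r²:
  G (gravitational constant): m³/(kg·s²)
  M (mass): kg
  r (distance): m  → to the power 2 in the denominator, contributes 1/m²

Multiplying the contributions: [m³/(kg·s²)] · [kg] · [1/m²]
Adding exponents of each base unit: m: 1, s: -2
SI base units of gravitational acceleration: m/s²

The claimed units m/s² match the derived units, so the claim is correct.

Answer: Yes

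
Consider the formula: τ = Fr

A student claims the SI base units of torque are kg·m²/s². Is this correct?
Units of each symbol in τ = Fr:
  F (force): kg·m/s²
  r (lever arm): m

Multiplying the contributions: [kg·m/s²] · [m]
Adding exponents of each base unit: kg: 1, m: 2, s: -2
SI base units of torque: kg·m²/s²

The claimed units kg·m²/s² match the derived units, so the claim is correct.

Answer: Yes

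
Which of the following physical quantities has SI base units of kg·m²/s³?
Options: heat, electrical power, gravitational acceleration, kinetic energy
Checking the SI base units of each option:
  heat (Q = mcΔT): kg·m²/s²  ✗
  electrical power (P = IV): kg·m²/s³  ✓ matches
  gravitational acceleration (g = GM/r²): m/s²  ✗
  kinetic energy (E = ½mv²): kg·m²/s²  ✗

Only electrical power has units kg·m²/s³.

Answer: electrical power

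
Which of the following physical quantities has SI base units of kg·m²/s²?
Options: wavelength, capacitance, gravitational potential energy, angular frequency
Checking the SI base units of each option:
  wavelength (λ = v/f): m  ✗
  capacitance (C = Q/V): s⁴·A²/(kg·m²)  ✗
  gravitational potential energy (U = -GMm/r): kg·m²/s²  ✓ matches
  angular frequency (ω = 2πf): 1/s  ✗

Only gravitational potential energy has units kg·m²/s².

Answer: gravitational potential energy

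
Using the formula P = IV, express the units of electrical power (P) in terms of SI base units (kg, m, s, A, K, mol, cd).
Units of each symbol in P = IV:
  I (current): A
  V (voltage, in volts): kg·m²/(s³·A)

Multiplying the contributions: [A] · [kg·m²/(s³·A)]
Adding exponents of each base unit: kg: 1, m: 2, s: -3
SI base units of electrical power: kg·m²/s³

Answer: kg·m²/s³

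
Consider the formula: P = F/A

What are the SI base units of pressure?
Units of each symbol in P = F/A:
  F (force): kg·m/s²
  A (area): m²  → in the denominator, contributes 1/m²

Multiplying the contributions: [kg·m/s²] · [1/m²]
Adding exponents of each base unit: kg: 1, m: -1, s: -2
SI base units of pressure: kg/(m·s²)

Answer: kg/(m·s²)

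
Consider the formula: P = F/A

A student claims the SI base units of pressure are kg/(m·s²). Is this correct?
Units of each symbol in P = F/A:
  F (force): kg·m/s²
  A (area): m²  → in the denominator, contributes 1/m²

Multiplying the contributions: [kg·m/s²] · [1/m²]
Adding exponents of each base unit: kg: 1, m: -1, s: -2
SI base units of pressure: kg/(m·s²)

The claimed units kg/(m·s²) match the derived units, so the claim is correct.

Answer: Yes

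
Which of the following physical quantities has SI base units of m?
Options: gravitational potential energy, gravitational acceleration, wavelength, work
Checking the SI base units of each option:
  gravitational potential energy (U = -GMm/r): kg·m²/s²  ✗
  gravitational acceleration (g = GM/r²): m/s²  ✗
  wavelength (λ = v/f): m  ✓ matches
  work (W = Fd): kg·m²/s²  ✗

Only wavelength has units m.

Answer: wavelength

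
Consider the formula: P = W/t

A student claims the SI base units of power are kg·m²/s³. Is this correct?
Units of each symbol in P = W/t:
  W (work): kg·m²/s²
  t (time): s  → in the denominator, contributes 1/s

Multiplying the contributions: [kg·m²/s²] · [1/s]
Adding exponents of each base unit: kg: 1, m: 2, s: -3
SI base units of power: kg·m²/s³

The claimed units kg·m²/s³ match the derived units, so the claim is correct.

Answer: Yes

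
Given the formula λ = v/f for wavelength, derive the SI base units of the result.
Units of each symbol in λ = v/f:
  v (wave speed): m/s
  f (frequency): 1/s  → in the denominator, contributes s

Multiplying the contributions: [m/s] · [s]
Adding exponents of each base unit: m: 1
SI base units of wavelength: m

Answer: m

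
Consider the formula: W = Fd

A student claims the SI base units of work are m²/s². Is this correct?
Units of each symbol in W = Fd:
  F (force): kg·m/s²
  d (displacement): m

Multiplying the contributions: [kg·m/s²] · [m]
Adding exponents of each base unit: kg: 1, m: 2, s: -2
SI base units of work: kg·m²/s²

The claimed units m²/s² (exponents m: 2, s: -2) do not match the derived units kg·m²/s² (exponents kg: 1, m: 2, s: -2), so the claim is incorrect.

Answer: No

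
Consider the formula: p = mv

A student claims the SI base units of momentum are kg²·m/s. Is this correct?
Units of each symbol in p = mv:
  m (mass): kg
  v (velocity): m/s

Multiplying the contributions: [kg] · [m/s]
Adding exponents of each base unit: kg: 1, m: 1, s: -1
SI base units of momentum: kg·m/s

The claimed units kg²·m/s (exponents kg: 2, m: 1, s: -1) do not match the derived units kg·m/s (exponents kg: 1, m: 1, s: -1), so the claim is incorrect.

Answer: No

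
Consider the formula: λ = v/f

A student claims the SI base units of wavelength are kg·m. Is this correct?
Units of each symbol in λ = v/f:
  v (wave speed): m/s
  f (frequency): 1/s  → in the denominator, contributes s

Multiplying the contributions: [m/s] · [s]
Adding exponents of each base unit: m: 1
SI base units of wavelength: m

The claimed units kg·m (exponents kg: 1, m: 1) do not match the derived units m (exponents m: 1), so the claim is incorrect.

Answer: No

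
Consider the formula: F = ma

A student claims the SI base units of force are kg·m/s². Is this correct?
Units of each symbol in F = ma:
  m (mass): kg
  a (acceleration): m/s²

Multiplying the contributions: [kg] · [m/s²]
Adding exponents of each base unit: kg: 1, m: 1, s: -2
SI base units of force: kg·m/s²

The claimed units kg·m/s² match the derived units, so the claim is correct.

Answer: Yes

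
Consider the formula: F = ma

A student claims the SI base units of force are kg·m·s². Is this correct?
Units of each symbol in F = ma:
  m (mass): kg
  a (acceleration): m/s²

Multiplying the contributions: [kg] · [m/s²]
Adding exponents of each base unit: kg: 1, m: 1, s: -2
SI base units of force: kg·m/s²

The claimed units kg·m·s² (exponents kg: 1, m: 1, s: 2) do not match the derived units kg·m/s² (exponents kg: 1, m: 1, s: -2), so the claim is incorrect.

Answer: No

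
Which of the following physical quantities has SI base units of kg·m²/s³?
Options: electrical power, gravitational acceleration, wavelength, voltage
Checking the SI base units of each option:
  electrical power (P = IV): kg·m²/s³  ✓ matches
  gravitational acceleration (g = GM/r²): m/s²  ✗
  wavelength (λ = v/f): m  ✗
  voltage (V = IR): kg·m²/(s³·A)  ✗

Only electrical power has units kg·m²/s³.

Answer: electrical power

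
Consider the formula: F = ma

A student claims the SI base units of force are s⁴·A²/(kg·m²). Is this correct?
Units of each symbol in F = ma:
  m (mass): kg
  a (acceleration): m/s²

Multiplying the contributions: [kg] · [m/s²]
Adding exponents of each base unit: kg: 1, m: 1, s: -2
SI base units of force: kg·m/s²

The claimed units s⁴·A²/(kg·m²) (exponents kg: -1, m: -2, s: 4, A: 2) do not match the derived units kg·m/s² (exponents kg: 1, m: 1, s: -2), so the claim is incorrect.

Answer: No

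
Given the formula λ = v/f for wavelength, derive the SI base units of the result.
Units of each symbol in λ = v/f:
  v (wave speed): m/s
  f (frequency): 1/s  → in the denominator, contributes s

Multiplying the contributions: [m/s] · [s]
Adding exponents of each base unit: m: 1
SI base units of wavelength: m

Answer: m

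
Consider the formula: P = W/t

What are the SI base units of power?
Units of each symbol in P = W/t:
  W (work): kg·m²/s²
  t (time): s  → in the denominator, contributes 1/s

Multiplying the contributions: [kg·m²/s²] · [1/s]
Adding exponents of each base unit: kg: 1, m: 2, s: -3
SI base units of power: kg·m²/s³

Answer: kg·m²/s³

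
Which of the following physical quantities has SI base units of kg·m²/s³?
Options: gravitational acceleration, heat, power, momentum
Checking the SI base units of each option:
  gravitational acceleration (g = GM/r²): m/s²  ✗
  heat (Q = mcΔT): kg·m²/s²  ✗
  power (P = W/t): kg·m²/s³  ✓ matches
  momentum (p = mv): kg·m/s  ✗

Only power has units kg·m²/s³.

Answer: power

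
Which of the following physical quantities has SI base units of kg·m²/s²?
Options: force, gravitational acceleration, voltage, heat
Checking the SI base units of each option:
  force (F = ma): kg·m/s²  ✗
  gravitational acceleration (g = GM/r²): m/s²  ✗
  voltage (V = IR): kg·m²/(s³·A)  ✗
  heat (Q = mcΔT): kg·m²/s²  ✓ matches

Only heat has units kg·m²/s².

Answer: heat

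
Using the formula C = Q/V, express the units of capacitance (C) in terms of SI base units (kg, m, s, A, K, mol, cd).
Units of each symbol in C = Q/V:
  Q (charge, in coulombs): s·A
  V (voltage, in volts): kg·m²/(s³·A)  → in the denominator, contributes s³·A/(kg·m²)

Multiplying the contributions: [s·A] · [s³·A/(kg·m²)]
Adding exponents of each base unit: kg: -1, m: -2, s: 4, A: 2
SI base units of capacitance: s⁴·A²/(kg·m²)

Answer: s⁴·A²/(kg·m²)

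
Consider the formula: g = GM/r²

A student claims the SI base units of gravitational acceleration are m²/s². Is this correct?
Units of each symbol in g = GM/r²:
  G (gravitational constant): m³/(kg·s²)
  M (mass): kg
  r (distance): m  → to the power 2 in the denominator, contributes 1/m²

Multiplying the contributions: [m³/(kg·s²)] · [kg] · [1/m²]
Adding exponents of each base unit: m: 1, s: -2
SI base units of gravitational acceleration: m/s²

The claimed units m²/s² (exponents m: 2, s: -2) do not match the derived units m/s² (exponents m: 1, s: -2), so the claim is incorrect.

Answer: No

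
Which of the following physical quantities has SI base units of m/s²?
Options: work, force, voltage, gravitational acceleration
Checking the SI base units of each option:
  work (W = Fd): kg·m²/s²  ✗
  force (F = ma): kg·m/s²  ✗
  voltage (V = IR): kg·m²/(s³·A)  ✗
  gravitational acceleration (g = GM/r²): m/s²  ✓ matches

Only gravitational acceleration has units m/s².

Answer: gravitational acceleration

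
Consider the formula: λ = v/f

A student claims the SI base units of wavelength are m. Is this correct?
Units of each symbol in λ = v/f:
  v (wave speed): m/s
  f (frequency): 1/s  → in the denominator, contributes s

Multiplying the contributions: [m/s] · [s]
Adding exponents of each base unit: m: 1
SI base units of wavelength: m

The claimed units m match the derived units, so the claim is correct.

Answer: Yes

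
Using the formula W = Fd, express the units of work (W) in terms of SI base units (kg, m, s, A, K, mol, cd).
Units of each symbol in W = Fd:
  F (force): kg·m/s²
  d (displacement): m

Multiplying the contributions: [kg·m/s²] · [m]
Adding exponents of each base unit: kg: 1, m: 2, s: -2
SI base units of work: kg·m²/s²

Answer: kg·m²/s²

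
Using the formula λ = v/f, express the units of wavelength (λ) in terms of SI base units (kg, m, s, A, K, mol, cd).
Units of each symbol in λ = v/f:
  v (wave speed): m/s
  f (frequency): 1/s  → in the denominator, contributes s

Multiplying the contributions: [m/s] · [s]
Adding exponents of each base unit: m: 1
SI base units of wavelength: m

Answer: m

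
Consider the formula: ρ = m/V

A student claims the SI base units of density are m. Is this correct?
Units of each symbol in ρ = m/V:
  m (mass): kg
  V (volume): m³  → in the denominator, contributes 1/m³

Multiplying the contributions: [kg] · [1/m³]
Adding exponents of each base unit: kg: 1, m: -3
SI base units of density: kg/m³

The claimed units m (exponents m: 1) do not match the derived units kg/m³ (exponents kg: 1, m: -3), so the claim is incorrect.

Answer: No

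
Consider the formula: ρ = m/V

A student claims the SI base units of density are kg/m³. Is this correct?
Units of each symbol in ρ = m/V:
  m (mass): kg
  V (volume): m³  → in the denominator, contributes 1/m³

Multiplying the contributions: [kg] · [1/m³]
Adding exponents of each base unit: kg: 1, m: -3
SI base units of density: kg/m³

The claimed units kg/m³ match the derived units, so the claim is correct.

Answer: Yes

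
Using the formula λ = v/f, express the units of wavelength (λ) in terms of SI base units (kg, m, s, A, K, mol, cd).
Units of each symbol in λ = v/f:
  v (wave speed): m/s
  f (frequency): 1/s  → in the denominator, contributes s

Multiplying the contributions: [m/s] · [s]
Adding exponents of each base unit: m: 1
SI base units of wavelength: m

Answer: m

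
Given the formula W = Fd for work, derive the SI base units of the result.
Units of each symbol in W = Fd:
  F (force): kg·m/s²
  d (displacement): m

Multiplying the contributions: [kg·m/s²] · [m]
Adding exponents of each base unit: kg: 1, m: 2, s: -2
SI base units of work: kg·m²/s²

Answer: kg·m²/s²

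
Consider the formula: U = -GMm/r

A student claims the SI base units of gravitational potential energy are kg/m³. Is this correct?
Units of each symbol in U = -GMm/r:
  G (gravitational constant): m³/(kg·s²)
  M (mass): kg
  m (mass): kg
  r (distance): m  → in the denominator, contributes 1/m
  The minus sign does not affect the units.

Multiplying the contributions: [m³/(kg·s²)] · [kg] · [kg] · [1/m]
Adding exponents of each base unit: kg: 1, m: 2, s: -2
SI base units of gravitational potential energy: kg·m²/s²

The claimed units kg/m³ (exponents kg: 1, m: -3) do not match the derived units kg·m²/s² (exponents kg: 1, m: 2, s: -2), so the claim is incorrect.

Answer: No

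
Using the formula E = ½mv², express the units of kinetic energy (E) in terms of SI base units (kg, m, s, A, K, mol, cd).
Units of each symbol in E = ½mv²:
  m (mass): kg
  v (speed): m/s  → to the power 2, contributes m²/s²
  The factor ½ is dimensionless.

Multiplying the contributions: [kg] · [m²/s²]
Adding exponents of each base unit: kg: 1, m: 2, s: -2
SI base units of kinetic energy: kg·m²/s²

Answer: kg·m²/s²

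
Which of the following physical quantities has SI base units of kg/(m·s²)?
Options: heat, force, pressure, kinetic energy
Checking the SI base units of each option:
  heat (Q = mcΔT): kg·m²/s²  ✗
  force (F = ma): kg·m/s²  ✗
  pressure (P = F/A): kg/(m·s²)  ✓ matches
  kinetic energy (E = ½mv²): kg·m²/s²  ✗

Only pressure has units kg/(m·s²).

Answer: pressure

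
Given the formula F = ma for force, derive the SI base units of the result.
Units of each symbol in F = ma:
  m (mass): kg
  a (acceleration): m/s²

Multiplying the contributions: [kg] · [m/s²]
Adding exponents of each base unit: kg: 1, m: 1, s: -2
SI base units of force: kg·m/s²

Answer: kg·m/s²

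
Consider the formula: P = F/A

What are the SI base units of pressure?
Units of each symbol in P = F/A:
  F (force): kg·m/s²
  A (area): m²  → in the denominator, contributes 1/m²

Multiplying the contributions: [kg·m/s²] · [1/m²]
Adding exponents of each base unit: kg: 1, m: -1, s: -2
SI base units of pressure: kg/(m·s²)

Answer: kg/(m·s²)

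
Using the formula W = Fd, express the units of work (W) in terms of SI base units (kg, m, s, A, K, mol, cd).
Units of each symbol in W = Fd:
  F (force): kg·m/s²
  d (displacement): m

Multiplying the contributions: [kg·m/s²] · [m]
Adding exponents of each base unit: kg: 1, m: 2, s: -2
SI base units of work: kg·m²/s²

Answer: kg·m²/s²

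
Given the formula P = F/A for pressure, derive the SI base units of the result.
Units of each symbol in P = F/A:
  F (force): kg·m/s²
  A (area): m²  → in the denominator, contributes 1/m²

Multiplying the contributions: [kg·m/s²] · [1/m²]
Adding exponents of each base unit: kg: 1, m: -1, s: -2
SI base units of pressure: kg/(m·s²)

Answer: kg/(m·s²)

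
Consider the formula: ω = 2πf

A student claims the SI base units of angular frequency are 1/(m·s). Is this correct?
Units of each symbol in ω = 2πf:
  f (frequency): 1/s
  The factor 2π is dimensionless.

Multiplying the contributions: [1/s]
Adding exponents of each base unit: s: -1
SI base units of angular frequency: 1/s

The claimed units 1/(m·s) (exponents m: -1, s: -1) do not match the derived units 1/s (exponents s: -1), so the claim is incorrect.

Answer: No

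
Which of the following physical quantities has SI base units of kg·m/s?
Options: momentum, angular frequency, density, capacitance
Checking the SI base units of each option:
  momentum (p = mv): kg·m/s  ✓ matches
  angular frequency (ω = 2πf): 1/s  ✗
  density (ρ = m/V): kg/m³  ✗
  capacitance (C = Q/V): s⁴·A²/(kg·m²)  ✗

Only momentum has units kg·m/s.

Answer: momentum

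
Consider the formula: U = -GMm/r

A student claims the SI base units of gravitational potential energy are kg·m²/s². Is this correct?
Units of each symbol in U = -GMm/r:
  G (gravitational constant): m³/(kg·s²)
  M (mass): kg
  m (mass): kg
  r (distance): m  → in the denominator, contributes 1/m
  The minus sign does not affect the units.

Multiplying the contributions: [m³/(kg·s²)] · [kg] · [kg] · [1/m]
Adding exponents of each base unit: kg: 1, m: 2, s: -2
SI base units of gravitational potential energy: kg·m²/s²

The claimed units kg·m²/s² match the derived units, so the claim is correct.

Answer: Yes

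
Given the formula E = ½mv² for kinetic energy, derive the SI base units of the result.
Units of each symbol in E = ½mv²:
  m (mass): kg
  v (speed): m/s  → to the power 2, contributes m²/s²
  The factor ½ is dimensionless.

Multiplying the contributions: [kg] · [m²/s²]
Adding exponents of each base unit: kg: 1, m: 2, s: -2
SI base units of kinetic energy: kg·m²/s²

Answer: kg·m²/s²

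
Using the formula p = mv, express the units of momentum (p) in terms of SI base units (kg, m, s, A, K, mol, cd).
Units of each symbol in p = mv:
  m (mass): kg
  v (velocity): m/s

Multiplying the contributions: [kg] · [m/s]
Adding exponents of each base unit: kg: 1, m: 1, s: -1
SI base units of momentum: kg·m/s

Answer: kg·m/s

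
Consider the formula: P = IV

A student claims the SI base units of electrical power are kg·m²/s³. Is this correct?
Units of each symbol in P = IV:
  I (current): A
  V (voltage, in volts): kg·m²/(s³·A)

Multiplying the contributions: [A] · [kg·m²/(s³·A)]
Adding exponents of each base unit: kg: 1, m: 2, s: -3
SI base units of electrical power: kg·m²/s³

The claimed units kg·m²/s³ match the derived units, so the claim is correct.

Answer: Yes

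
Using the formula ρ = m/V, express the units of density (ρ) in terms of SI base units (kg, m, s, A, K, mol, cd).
Units of each symbol in ρ = m/V:
  m (mass): kg
  V (volume): m³  → in the denominator, contributes 1/m³

Multiplying the contributions: [kg] · [1/m³]
Adding exponents of each base unit: kg: 1, m: -3
SI base units of density: kg/m³

Answer: kg/m³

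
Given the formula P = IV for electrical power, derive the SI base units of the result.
Units of each symbol in P = IV:
  I (current): A
  V (voltage, in volts): kg·m²/(s³·A)

Multiplying the contributions: [A] · [kg·m²/(s³·A)]
Adding exponents of each base unit: kg: 1, m: 2, s: -3
SI base units of electrical power: kg·m²/s³

Answer: kg·m²/s³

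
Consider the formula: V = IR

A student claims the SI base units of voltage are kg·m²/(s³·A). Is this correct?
Units of each symbol in V = IR:
  I (current): A
  R (resistance, in ohms): kg·m²/(s³·A²)

Multiplying the contributions: [A] · [kg·m²/(s³·A²)]
Adding exponents of each base unit: kg: 1, m: 2, s: -3, A: -1
SI base units of voltage: kg·m²/(s³·A)

The claimed units kg·m²/(s³·A) match the derived units, so the claim is correct.

Answer: Yes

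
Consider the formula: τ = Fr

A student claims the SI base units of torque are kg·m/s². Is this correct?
Units of each symbol in τ = Fr:
  F (force): kg·m/s²
  r (lever arm): m

Multiplying the contributions: [kg·m/s²] · [m]
Adding exponents of each base unit: kg: 1, m: 2, s: -2
SI base units of torque: kg·m²/s²

The claimed units kg·m/s² (exponents kg: 1, m: 1, s: -2) do not match the derived units kg·m²/s² (exponents kg: 1, m: 2, s: -2), so the claim is incorrect.

Answer: No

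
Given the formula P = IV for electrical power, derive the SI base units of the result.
Units of each symbol in P = IV:
  I (current): A
  V (voltage, in volts): kg·m²/(s³·A)

Multiplying the contributions: [A] · [kg·m²/(s³·A)]
Adding exponents of each base unit: kg: 1, m: 2, s: -3
SI base units of electrical power: kg·m²/s³

Answer: kg·m²/s³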